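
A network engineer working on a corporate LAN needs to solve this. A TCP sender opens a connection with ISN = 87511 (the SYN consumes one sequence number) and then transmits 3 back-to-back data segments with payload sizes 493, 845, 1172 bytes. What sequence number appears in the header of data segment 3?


The SYN occupies sequence number ISN = 87511, so the first data byte is ISN + 1 = 87512.
SEQ of data segment i = (ISN + 1) + sum of payload sizes of segments 1..i-1.
Segment 1: SEQ = 87512, payload = 493 bytes
Segment 2: SEQ = 88005, payload = 845 bytes
Segment 3: SEQ = 88850, payload = 1172 bytes
SEQ of segment 3 = 87512 + 493 + 845 = 88850

88850


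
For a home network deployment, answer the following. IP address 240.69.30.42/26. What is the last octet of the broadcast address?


Given: IP = 240.69.30.42, prefix = /26
Host bits = 32 - 26 = 6
Network last octet = 42 AND mask = 0
Host part size = 2^6 - 1 = 63
Broadcast last octet = 0 OR 63 = 63

63


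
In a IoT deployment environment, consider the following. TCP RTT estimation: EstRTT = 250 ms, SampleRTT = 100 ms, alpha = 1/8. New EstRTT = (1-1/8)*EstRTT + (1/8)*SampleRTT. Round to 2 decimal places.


Given: EstRTT = 250 ms, SampleRTT = 100 ms, alpha = 1/8
New EstRTT = (1 - alpha) * EstRTT + alpha * SampleRTT
(7/8) * 250 = 218.75
(1/8) * 100 = 12.5
New EstRTT = 218.75 + 12.5 = 231.25 ms -> 231.25 ms (2 dp)

231.25


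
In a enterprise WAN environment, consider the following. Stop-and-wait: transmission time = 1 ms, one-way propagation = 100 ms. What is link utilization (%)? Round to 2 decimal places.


Given: Ttrans = 1 ms, Tprop = 100 ms
RTT = 2 * Tprop = 2 * 100 = 200 ms
U = Ttrans / (Ttrans + RTT)
U = 1 / (1 + 200)
U = 1 / 201 = 0.004975
U% = 0.50%

0.50


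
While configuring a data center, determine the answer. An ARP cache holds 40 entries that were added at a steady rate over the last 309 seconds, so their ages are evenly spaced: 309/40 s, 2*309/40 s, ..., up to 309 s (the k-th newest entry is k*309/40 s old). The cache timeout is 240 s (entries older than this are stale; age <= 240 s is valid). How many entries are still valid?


Ages are k * 309/40 s for k = 1..40 (spacing = 7.7250 s).
Entry k is valid iff k * 309/40 <= 240 iff k <= 40 * 240 / 309 = 31.0680
n_valid = floor(31.0680) = 31
(n_stale = 40 - 31 = 9)

31


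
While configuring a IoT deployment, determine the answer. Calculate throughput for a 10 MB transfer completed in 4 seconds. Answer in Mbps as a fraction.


Given: file = 10 MB, time = 4 s
File in Mb = 10 * 8 = 80 Mb
Throughput = 80 / 4 Mbps
Throughput = 20 Mbps

20


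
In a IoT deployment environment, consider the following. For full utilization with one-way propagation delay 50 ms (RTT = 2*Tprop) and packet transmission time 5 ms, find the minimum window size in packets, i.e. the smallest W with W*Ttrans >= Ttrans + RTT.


Given: Ttrans = 5 ms, RTT = 100 ms (= 2 * Tprop, Tprop = 50 ms)
Time until first ACK returns = Ttrans + RTT = 5 + 100 = 105 ms
Need W * Ttrans >= Ttrans + RTT  ->  W >= (Ttrans + RTT) / Ttrans
(Ttrans + RTT) / Ttrans = 105 / 5 = 21
W_min = ceil(21) = 21

21


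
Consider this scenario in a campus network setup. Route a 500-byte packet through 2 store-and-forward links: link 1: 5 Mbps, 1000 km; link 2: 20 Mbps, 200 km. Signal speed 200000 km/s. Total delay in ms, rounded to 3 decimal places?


Packet = 500 bytes = 4000 bits. Store-and-forward: sum (t_trans + t_prop) per link.
Link 1: t_trans = 4000/(5*10^6) s = 0.8000 ms; t_prop = 1000/200000 s = 5.0000 ms; subtotal = 5.8000 ms
Link 2: t_trans = 4000/(20*10^6) s = 0.2000 ms; t_prop = 200/200000 s = 1.0000 ms; subtotal = 1.2000 ms
End-to-end = 5.8000 + 1.2000 = 7.0000 ms -> 7.000 ms (3 dp)

7.000


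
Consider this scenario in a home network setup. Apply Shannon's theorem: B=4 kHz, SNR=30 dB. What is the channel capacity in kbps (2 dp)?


Given: B = 4 kHz, SNR = 30 dB
SNR linear = 10^(30/10) = 1000
1 + SNR = 1001
log2(1001) = 9.9672262588
C = 4 * 1000 * 9.9672262588 = 39868.9050 bps
C = 39.868905 kbps -> 39.87 kbps (2 dp)

39.87


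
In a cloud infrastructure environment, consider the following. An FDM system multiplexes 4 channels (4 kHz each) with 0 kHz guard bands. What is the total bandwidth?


Given: 4 channels, 4 kHz each, guard = 0 kHz
Channel bandwidth = 4 * 4 = 16 kHz
Guard bands = 3 gaps * 0 kHz = 0 kHz
Total = 16 + 0 = 16 kHz

16


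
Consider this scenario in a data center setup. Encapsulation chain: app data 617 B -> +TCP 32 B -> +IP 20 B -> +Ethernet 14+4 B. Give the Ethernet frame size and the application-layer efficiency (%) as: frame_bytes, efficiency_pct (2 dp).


TCP segment = 617 + 32 = 649 B
IP packet = 649 + 20 = 669 B
Ethernet frame = 669 + 14 + 4 = 687 B
Efficiency = app / frame = 617 / 687 = 0.898108 = 89.8108% -> 89.81% (2 dp)

687, 89.81


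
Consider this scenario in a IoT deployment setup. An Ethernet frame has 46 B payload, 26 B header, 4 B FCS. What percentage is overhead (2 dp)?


Given: payload = 46 B, header = 26 B, trailer = 4 B
Overhead bytes = header + trailer = 26 + 4 = 30
Total frame = payload + overhead = 46 + 30 = 76
Overhead % = 30 / 76 * 100 = 39.4737% -> 39.47% (2 dp)

39.47


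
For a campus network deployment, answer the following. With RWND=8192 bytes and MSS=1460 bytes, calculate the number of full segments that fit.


Given: RWND = 8192 bytes, MSS = 1460 bytes
Full segments = floor(RWND / MSS)
Full segments = floor(8192 / 1460)
Full segments = floor(5.611) = 5

5


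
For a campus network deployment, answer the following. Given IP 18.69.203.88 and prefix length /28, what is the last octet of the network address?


Given: IP = 18.69.203.88, prefix = /28
Subnet mask = 255.255.255.240
Last octet of IP: 88
Last octet of mask: 240
Network last octet = 88 AND 240 = 80

80


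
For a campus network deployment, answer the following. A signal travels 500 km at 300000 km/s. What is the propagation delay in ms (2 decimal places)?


Given: distance = 500 km, speed = 300000 km/s
Delay = distance / speed = 500 / 300000 seconds
Delay in ms = 500 * 1000 / 300000
Delay = 1.6667 ms
Rounded to 2 dp = 1.67 ms

1.67


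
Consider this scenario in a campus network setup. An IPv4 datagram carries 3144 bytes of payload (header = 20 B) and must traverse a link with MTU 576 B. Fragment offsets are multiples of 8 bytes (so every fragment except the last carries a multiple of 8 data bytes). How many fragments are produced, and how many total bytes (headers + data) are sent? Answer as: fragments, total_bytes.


Max data per non-final fragment = floor((MTU - header)/8)*8 = floor((576 - 20)/8)*8 = floor(556/8)*8 = 552 B
Final fragment needs no 8-byte alignment: it can carry up to MTU - header = 556 B
Non-final fragments needed = ceil((payload - 556) / 552) = ceil(2588/552) = ceil(4.6884) = 5
Number of fragments = 5 + 1 = 6
Fragment sizes (data): 5 * 552 B + 384 B (last, 384 <= 556 OK)
Total bytes sent = payload + n_frags * header = 3144 + 6*20 = 3144 + 120 = 3264 B

6, 3264


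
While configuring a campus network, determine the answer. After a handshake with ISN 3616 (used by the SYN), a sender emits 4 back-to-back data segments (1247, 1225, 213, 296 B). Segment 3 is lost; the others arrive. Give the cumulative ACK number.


SYN uses sequence number 3616; first data byte = ISN + 1 = 3617.
Segment 1: SEQ = 3617, len = 1247 B, covers [3617, 4863]
Segment 2: SEQ = 4864, len = 1225 B, covers [4864, 6088]
Segment 3: SEQ = 6089, len = 213 B, covers [6089, 6301] [LOST]
Segment 4: SEQ = 6302, len = 296 B, covers [6302, 6597]
In-order data received: bytes [3617, 6088] (segments 1..2).
Segment 3 missing -> gap begins at byte 6089; later segments buffered out of order.
Cumulative ACK = next expected in-order byte = 3617 + 1247 + 1225 = 6089

6089


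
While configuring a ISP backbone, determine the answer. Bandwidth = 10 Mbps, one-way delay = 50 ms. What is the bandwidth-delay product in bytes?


Given: bandwidth = 10 Mbps, delay = 50 ms
BDP in bits = 10 * 10^6 * 50 / 1000
BDP in bits = 500000
BDP in bytes = 500000 / 8 = 62500

62500


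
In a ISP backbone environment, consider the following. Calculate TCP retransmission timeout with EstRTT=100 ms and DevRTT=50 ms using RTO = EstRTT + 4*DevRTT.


Given: EstRTT = 100 ms, DevRTT = 50 ms
Timeout = EstRTT + 4 * DevRTT
4 * DevRTT = 4 * 50 = 200
Timeout = 100 + 200 = 300 ms

300


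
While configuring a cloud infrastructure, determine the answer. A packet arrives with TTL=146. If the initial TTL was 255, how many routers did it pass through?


Given: initial TTL = 255, received TTL = 146
Hops = initial TTL - received TTL
Hops = 255 - 146 = 109

109


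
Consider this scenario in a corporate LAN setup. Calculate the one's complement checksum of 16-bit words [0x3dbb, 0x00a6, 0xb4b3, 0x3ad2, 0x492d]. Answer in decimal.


Given words: [0x3dbb, 0x00a6, 0xb4b3, 0x3ad2, 0x492d]
Step 1: Sum all words
Raw sum = 15803 + 166 + 46259 + 15058 + 18733 = 96019
Step 2: Fold carry: (30483 + 1) = 30484
One's complement = ~30484 & 0xFFFF = 35051

35051


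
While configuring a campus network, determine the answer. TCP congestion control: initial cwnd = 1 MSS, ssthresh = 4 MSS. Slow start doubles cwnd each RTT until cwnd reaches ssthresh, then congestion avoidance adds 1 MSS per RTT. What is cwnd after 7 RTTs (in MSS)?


RTT 0: cwnd = 1 MSS (initial)
RTT 1: cwnd = 2 MSS (slow start, doubled)
RTT 2: cwnd = 4 MSS (slow start, doubled)
RTT 3: cwnd = 5 MSS (congestion avoidance, +1)
RTT 4: cwnd = 6 MSS (congestion avoidance, +1)
RTT 5: cwnd = 7 MSS (congestion avoidance, +1)
RTT 6: cwnd = 8 MSS (congestion avoidance, +1)
RTT 7: cwnd = 9 MSS (congestion avoidance, +1)

9


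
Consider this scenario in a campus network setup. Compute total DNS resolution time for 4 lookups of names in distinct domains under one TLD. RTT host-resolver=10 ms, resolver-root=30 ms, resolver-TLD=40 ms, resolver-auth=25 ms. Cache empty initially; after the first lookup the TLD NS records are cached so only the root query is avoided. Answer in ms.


Lookup 1 (cold cache): local + root + TLD + auth = 10 + 30 + 40 + 25 = 105 ms
Lookups 2..4 (TLD NS cached -> skip root; new domain -> still ask TLD and auth): local + TLD + auth = 10 + 40 + 25 = 75 ms each
Remaining 3 lookups: 3 * 75 = 225 ms
Total = 105 + 225 = 330 ms

330


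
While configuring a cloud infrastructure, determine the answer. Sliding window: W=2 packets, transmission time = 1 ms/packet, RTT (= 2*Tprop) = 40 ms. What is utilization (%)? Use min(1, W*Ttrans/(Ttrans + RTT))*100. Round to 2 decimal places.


Given: W = 2, Ttrans = 1 ms, RTT = 40 ms (= 2 * Tprop, Tprop = 20 ms)
Cycle time = Ttrans + RTT = 1 + 40 = 41 ms (first packet sent until its ACK returns)
W * Ttrans = 2 * 1 = 2 ms of sending per cycle
W * Ttrans / (Ttrans + RTT) = 2 / 41 = 0.048780
U = min(1, 0.048780) = 0.048780
U% = 4.88%

4.88


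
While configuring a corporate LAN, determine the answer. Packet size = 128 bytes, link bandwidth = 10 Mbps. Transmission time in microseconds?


Given: packet = 128 bytes, bandwidth = 10 Mbps
Packet in bits = 128 * 8 = 1024 bits
Bandwidth = 10 * 10^6 = 10000000 bps
Time = 1024 / 10000000 seconds
Time in us = 1024 * 10^6 / 10000000 = 102.4

102.4


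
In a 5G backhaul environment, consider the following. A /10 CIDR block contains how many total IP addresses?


Given: CIDR prefix /10
Host bits = 32 - 10 = 22
Total addresses = 2^22 = 4194304

4194304


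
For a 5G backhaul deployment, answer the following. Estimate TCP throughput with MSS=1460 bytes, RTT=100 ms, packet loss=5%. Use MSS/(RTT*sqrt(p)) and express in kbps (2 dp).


Given: MSS = 1460 bytes, RTT = 100 ms, loss = 5%
RTT in seconds = 100 / 1000 = 0.1
Loss rate = 5% = 0.05
sqrt(loss) = sqrt(0.05) = 0.223606797750
Throughput (bytes/s) = 1460 / (0.1 * 0.223606797750) = 65293.1849
Throughput (kbps) = 65293.1849 * 8 / 1000 = 522.345480 -> 522.35 kbps (2 dp)

522.35


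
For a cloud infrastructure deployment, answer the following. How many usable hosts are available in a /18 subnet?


Given: subnet mask /18
Host bits = 32 - 18 = 14
Total addresses = 2^14 = 16384
Usable hosts = 16384 - 2 (network + broadcast) = 16382

16382


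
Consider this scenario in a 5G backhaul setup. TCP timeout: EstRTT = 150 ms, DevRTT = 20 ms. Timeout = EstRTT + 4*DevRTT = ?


Given: EstRTT = 150 ms, DevRTT = 20 ms
Timeout = EstRTT + 4 * DevRTT
4 * DevRTT = 4 * 20 = 80
Timeout = 150 + 80 = 230 ms

230


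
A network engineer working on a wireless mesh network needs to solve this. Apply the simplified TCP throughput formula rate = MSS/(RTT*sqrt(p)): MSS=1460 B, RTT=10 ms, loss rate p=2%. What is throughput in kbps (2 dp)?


Given: MSS = 1460 bytes, RTT = 10 ms, loss = 2%
RTT in seconds = 10 / 1000 = 0.01
Loss rate = 2% = 0.02
sqrt(loss) = sqrt(0.02) = 0.141421356237
Throughput (bytes/s) = 1460 / (0.01 * 0.141421356237) = 1032375.9005
Throughput (kbps) = 1032375.9005 * 8 / 1000 = 8259.007204 -> 8259.01 kbps (2 dp)

8259.01


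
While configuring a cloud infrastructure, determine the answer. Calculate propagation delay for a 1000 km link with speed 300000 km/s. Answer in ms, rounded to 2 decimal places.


Given: distance = 1000 km, speed = 300000 km/s
Delay = distance / speed = 1000 / 300000 seconds
Delay in ms = 1000 * 1000 / 300000
Delay = 3.3333 ms
Rounded to 2 dp = 3.33 ms

3.33


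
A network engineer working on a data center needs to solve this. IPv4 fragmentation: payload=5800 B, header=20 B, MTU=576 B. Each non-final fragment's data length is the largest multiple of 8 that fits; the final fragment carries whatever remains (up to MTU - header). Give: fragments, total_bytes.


Max data per non-final fragment = floor((MTU - header)/8)*8 = floor((576 - 20)/8)*8 = floor(556/8)*8 = 552 B
Final fragment needs no 8-byte alignment: it can carry up to MTU - header = 556 B
Non-final fragments needed = ceil((payload - 556) / 552) = ceil(5244/552) = ceil(9.5000) = 10
Number of fragments = 10 + 1 = 11
Fragment sizes (data): 10 * 552 B + 280 B (last, 280 <= 556 OK)
Total bytes sent = payload + n_frags * header = 5800 + 11*20 = 5800 + 220 = 6020 B

11, 6020


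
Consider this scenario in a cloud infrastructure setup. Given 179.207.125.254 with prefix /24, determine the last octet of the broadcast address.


Given: IP = 179.207.125.254, prefix = /24
Host bits = 32 - 24 = 8
Network last octet = 254 AND mask = 0
Host part size = 2^8 - 1 = 255
Broadcast last octet = 0 OR 255 = 255

255


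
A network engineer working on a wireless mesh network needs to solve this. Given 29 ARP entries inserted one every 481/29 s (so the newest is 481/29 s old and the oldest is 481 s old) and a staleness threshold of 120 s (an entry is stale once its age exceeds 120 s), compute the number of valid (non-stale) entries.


Ages are k * 481/29 s for k = 1..29 (spacing = 16.5862 s).
Entry k is valid iff k * 481/29 <= 120 iff k <= 29 * 120 / 481 = 7.2349
n_valid = floor(7.2349) = 7
(n_stale = 29 - 7 = 22)

7


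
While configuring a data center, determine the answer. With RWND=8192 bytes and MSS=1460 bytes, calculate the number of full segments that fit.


Given: RWND = 8192 bytes, MSS = 1460 bytes
Full segments = floor(RWND / MSS)
Full segments = floor(8192 / 1460)
Full segments = floor(5.611) = 5

5


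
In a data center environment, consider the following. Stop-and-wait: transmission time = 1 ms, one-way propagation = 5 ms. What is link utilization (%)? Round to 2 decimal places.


Given: Ttrans = 1 ms, Tprop = 5 ms
RTT = 2 * Tprop = 2 * 5 = 10 ms
U = Ttrans / (Ttrans + RTT)
U = 1 / (1 + 10)
U = 1 / 11 = 0.090909
U% = 9.09%

9.09


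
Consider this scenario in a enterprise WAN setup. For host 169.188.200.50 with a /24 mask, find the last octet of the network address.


Given: IP = 169.188.200.50, prefix = /24
Subnet mask = 255.255.255.0
Last octet of IP: 50
Last octet of mask: 0
Network last octet = 50 AND 0 = 0

0


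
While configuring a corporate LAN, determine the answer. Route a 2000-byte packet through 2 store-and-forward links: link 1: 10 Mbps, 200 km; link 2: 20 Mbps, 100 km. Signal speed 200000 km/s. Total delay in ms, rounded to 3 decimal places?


Packet = 2000 bytes = 16000 bits. Store-and-forward: sum (t_trans + t_prop) per link.
Link 1: t_trans = 16000/(10*10^6) s = 1.6000 ms; t_prop = 200/200000 s = 1.0000 ms; subtotal = 2.6000 ms
Link 2: t_trans = 16000/(20*10^6) s = 0.8000 ms; t_prop = 100/200000 s = 0.5000 ms; subtotal = 1.3000 ms
End-to-end = 2.6000 + 1.3000 = 3.9000 ms -> 3.900 ms (3 dp)

3.900


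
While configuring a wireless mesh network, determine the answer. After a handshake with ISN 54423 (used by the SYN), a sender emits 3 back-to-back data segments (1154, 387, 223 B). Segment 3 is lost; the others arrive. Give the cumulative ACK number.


SYN uses sequence number 54423; first data byte = ISN + 1 = 54424.
Segment 1: SEQ = 54424, len = 1154 B, covers [54424, 55577]
Segment 2: SEQ = 55578, len = 387 B, covers [55578, 55964]
Segment 3: SEQ = 55965, len = 223 B, covers [55965, 56187] [LOST]
In-order data received: bytes [54424, 55964] (segments 1..2).
Segment 3 missing -> gap begins at byte 55965.
Cumulative ACK = next expected in-order byte = 54424 + 1154 + 387 = 55965

55965


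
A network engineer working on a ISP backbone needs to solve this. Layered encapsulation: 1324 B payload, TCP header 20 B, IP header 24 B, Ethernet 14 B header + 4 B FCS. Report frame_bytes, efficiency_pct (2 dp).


TCP segment = 1324 + 20 = 1344 B
IP packet = 1344 + 24 = 1368 B
Ethernet frame = 1368 + 14 + 4 = 1386 B
Efficiency = app / frame = 1324 / 1386 = 0.955267 = 95.5267% -> 95.53% (2 dp)

1386, 95.53


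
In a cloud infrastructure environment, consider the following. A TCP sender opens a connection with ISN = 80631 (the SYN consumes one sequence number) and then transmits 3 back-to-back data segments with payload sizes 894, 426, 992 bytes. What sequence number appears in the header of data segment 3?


The SYN occupies sequence number ISN = 80631, so the first data byte is ISN + 1 = 80632.
SEQ of data segment i = (ISN + 1) + sum of payload sizes of segments 1..i-1.
Segment 1: SEQ = 80632, payload = 894 bytes
Segment 2: SEQ = 81526, payload = 426 bytes
Segment 3: SEQ = 81952, payload = 992 bytes
SEQ of segment 3 = 80632 + 894 + 426 = 81952

81952


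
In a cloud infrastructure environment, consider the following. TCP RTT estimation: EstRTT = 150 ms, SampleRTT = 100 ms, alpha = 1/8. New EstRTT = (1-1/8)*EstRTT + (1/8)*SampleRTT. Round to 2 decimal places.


Given: EstRTT = 150 ms, SampleRTT = 100 ms, alpha = 1/8
New EstRTT = (1 - alpha) * EstRTT + alpha * SampleRTT
(7/8) * 150 = 131.25
(1/8) * 100 = 12.5
New EstRTT = 131.25 + 12.5 = 143.75 ms -> 143.75 ms (2 dp)

143.75


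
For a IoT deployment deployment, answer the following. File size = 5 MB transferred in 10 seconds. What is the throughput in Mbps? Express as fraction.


Given: file = 5 MB, time = 10 s
File in Mb = 5 * 8 = 40 Mb
Throughput = 40 / 10 Mbps
Throughput = 4 Mbps

4


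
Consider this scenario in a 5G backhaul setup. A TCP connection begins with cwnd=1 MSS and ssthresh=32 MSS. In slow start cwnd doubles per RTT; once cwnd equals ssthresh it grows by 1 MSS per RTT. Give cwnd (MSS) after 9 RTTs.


RTT 0: cwnd = 1 MSS (initial)
RTT 1: cwnd = 2 MSS (slow start, doubled)
RTT 2: cwnd = 4 MSS (slow start, doubled)
RTT 3: cwnd = 8 MSS (slow start, doubled)
RTT 4: cwnd = 16 MSS (slow start, doubled)
RTT 5: cwnd = 32 MSS (slow start, doubled)
RTT 6: cwnd = 33 MSS (congestion avoidance, +1)
RTT 7: cwnd = 34 MSS (congestion avoidance, +1)
RTT 8: cwnd = 35 MSS (congestion avoidance, +1)
RTT 9: cwnd = 36 MSS (congestion avoidance, +1)

36


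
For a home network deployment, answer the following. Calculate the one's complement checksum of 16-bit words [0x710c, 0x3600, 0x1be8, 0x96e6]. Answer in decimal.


Given words: [0x710c, 0x3600, 0x1be8, 0x96e6]
Step 1: Sum all words
Raw sum = 28940 + 13824 + 7144 + 38630 = 88538
Step 2: Fold carry: (23002 + 1) = 23003
One's complement = ~23003 & 0xFFFF = 42532

42532


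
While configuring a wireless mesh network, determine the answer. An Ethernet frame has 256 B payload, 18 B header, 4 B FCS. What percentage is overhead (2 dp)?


Given: payload = 256 B, header = 18 B, trailer = 4 B
Overhead bytes = header + trailer = 18 + 4 = 22
Total frame = payload + overhead = 256 + 22 = 278
Overhead % = 22 / 278 * 100 = 7.9137% -> 7.91% (2 dp)

7.91


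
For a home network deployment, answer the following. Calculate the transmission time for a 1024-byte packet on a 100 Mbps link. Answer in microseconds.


Given: packet = 1024 bytes, bandwidth = 100 Mbps
Packet in bits = 1024 * 8 = 8192 bits
Bandwidth = 100 * 10^6 = 100000000 bps
Time = 8192 / 100000000 seconds
Time in us = 8192 * 10^6 / 100000000 = 81.92

81.92


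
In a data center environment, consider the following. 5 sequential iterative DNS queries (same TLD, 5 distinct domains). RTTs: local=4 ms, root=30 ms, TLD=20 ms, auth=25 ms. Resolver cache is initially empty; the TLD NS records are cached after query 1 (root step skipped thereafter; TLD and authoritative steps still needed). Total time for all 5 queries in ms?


Lookup 1 (cold cache): local + root + TLD + auth = 4 + 30 + 20 + 25 = 79 ms
Lookups 2..5 (TLD NS cached -> skip root; new domain -> still ask TLD and auth): local + TLD + auth = 4 + 20 + 25 = 49 ms each
Remaining 4 lookups: 4 * 49 = 196 ms
Total = 79 + 196 = 275 ms

275


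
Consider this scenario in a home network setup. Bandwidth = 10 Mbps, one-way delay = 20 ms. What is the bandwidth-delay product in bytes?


Given: bandwidth = 10 Mbps, delay = 20 ms
BDP in bits = 10 * 10^6 * 20 / 1000
BDP in bits = 200000
BDP in bytes = 200000 / 8 = 25000

25000


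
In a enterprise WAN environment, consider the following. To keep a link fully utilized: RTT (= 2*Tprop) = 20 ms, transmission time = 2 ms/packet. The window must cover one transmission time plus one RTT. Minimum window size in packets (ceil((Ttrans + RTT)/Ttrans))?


Given: Ttrans = 2 ms, RTT = 20 ms (= 2 * Tprop, Tprop = 10 ms)
Time until first ACK returns = Ttrans + RTT = 2 + 20 = 22 ms
Need W * Ttrans >= Ttrans + RTT  ->  W >= (Ttrans + RTT) / Ttrans
(Ttrans + RTT) / Ttrans = 22 / 2 = 11
W_min = ceil(11) = 11

11


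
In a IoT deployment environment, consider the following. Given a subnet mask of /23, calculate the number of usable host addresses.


Given: subnet mask /23
Host bits = 32 - 23 = 9
Total addresses = 2^9 = 512
Usable hosts = 512 - 2 (network + broadcast) = 510

510


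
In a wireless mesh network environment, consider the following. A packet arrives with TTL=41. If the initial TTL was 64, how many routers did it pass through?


Given: initial TTL = 64, received TTL = 41
Hops = initial TTL - received TTL
Hops = 64 - 41 = 23

23


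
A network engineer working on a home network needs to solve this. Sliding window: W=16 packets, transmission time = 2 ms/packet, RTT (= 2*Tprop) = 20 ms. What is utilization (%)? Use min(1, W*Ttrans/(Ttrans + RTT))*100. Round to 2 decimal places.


Given: W = 16, Ttrans = 2 ms, RTT = 20 ms (= 2 * Tprop, Tprop = 10 ms)
Cycle time = Ttrans + RTT = 2 + 20 = 22 ms (first packet sent until its ACK returns)
W * Ttrans = 16 * 2 = 32 ms of sending per cycle
W * Ttrans / (Ttrans + RTT) = 32 / 22 = 1.454545
U = min(1, 1.454545) = 1.000000
U% = 100.00%

100.00


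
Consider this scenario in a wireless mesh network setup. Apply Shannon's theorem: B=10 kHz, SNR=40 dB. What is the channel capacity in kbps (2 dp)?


Given: B = 10 kHz, SNR = 40 dB
SNR linear = 10^(40/10) = 10000
1 + SNR = 10001
log2(10001) = 13.2878566418
C = 10 * 1000 * 13.2878566418 = 132878.5664 bps
C = 132.878566 kbps -> 132.88 kbps (2 dp)

132.88


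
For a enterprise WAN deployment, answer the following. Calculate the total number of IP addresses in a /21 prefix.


Given: CIDR prefix /21
Host bits = 32 - 21 = 11
Total addresses = 2^11 = 2048

2048


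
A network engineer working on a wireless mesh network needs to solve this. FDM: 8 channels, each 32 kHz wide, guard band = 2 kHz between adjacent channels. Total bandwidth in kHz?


Given: 8 channels, 32 kHz each, guard = 2 kHz
Channel bandwidth = 8 * 32 = 256 kHz
Guard bands = 7 gaps * 2 kHz = 14 kHz
Total = 256 + 14 = 270 kHz

270


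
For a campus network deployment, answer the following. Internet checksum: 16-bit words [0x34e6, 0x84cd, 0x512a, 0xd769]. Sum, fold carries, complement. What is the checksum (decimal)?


Given words: [0x34e6, 0x84cd, 0x512a, 0xd769]
Step 1: Sum all words
Raw sum = 13542 + 33997 + 20778 + 55145 = 123462
Step 2: Fold carry: (57926 + 1) = 57927
One's complement = ~57927 & 0xFFFF = 7608

7608


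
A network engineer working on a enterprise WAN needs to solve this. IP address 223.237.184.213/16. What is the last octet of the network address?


Given: IP = 223.237.184.213, prefix = /16
Subnet mask = 255.255.0.0
Last octet of IP: 213
Last octet of mask: 0
Network last octet = 213 AND 0 = 0

0


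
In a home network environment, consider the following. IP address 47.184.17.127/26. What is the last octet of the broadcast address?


Given: IP = 47.184.17.127, prefix = /26
Host bits = 32 - 26 = 6
Network last octet = 127 AND mask = 64
Host part size = 2^6 - 1 = 63
Broadcast last octet = 64 OR 63 = 127

127


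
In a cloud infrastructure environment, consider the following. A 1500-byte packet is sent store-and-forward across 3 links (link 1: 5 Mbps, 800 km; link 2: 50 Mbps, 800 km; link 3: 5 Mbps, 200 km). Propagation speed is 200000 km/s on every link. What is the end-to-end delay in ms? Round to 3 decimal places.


Packet = 1500 bytes = 12000 bits. Store-and-forward: sum (t_trans + t_prop) per link.
Link 1: t_trans = 12000/(5*10^6) s = 2.4000 ms; t_prop = 800/200000 s = 4.0000 ms; subtotal = 6.4000 ms
Link 2: t_trans = 12000/(50*10^6) s = 0.2400 ms; t_prop = 800/200000 s = 4.0000 ms; subtotal = 4.2400 ms
Link 3: t_trans = 12000/(5*10^6) s = 2.4000 ms; t_prop = 200/200000 s = 1.0000 ms; subtotal = 3.4000 ms
End-to-end = 6.4000 + 4.2400 + 3.4000 = 14.0400 ms -> 14.040 ms (3 dp)

14.040


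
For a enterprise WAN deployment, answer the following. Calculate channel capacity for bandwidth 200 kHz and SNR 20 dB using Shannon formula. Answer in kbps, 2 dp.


Given: B = 200 kHz, SNR = 20 dB
SNR linear = 10^(20/10) = 100
1 + SNR = 101
log2(101) = 6.6582114828
C = 200 * 1000 * 6.6582114828 = 1331642.2966 bps
C = 1331.642297 kbps -> 1331.64 kbps (2 dp)

1331.64


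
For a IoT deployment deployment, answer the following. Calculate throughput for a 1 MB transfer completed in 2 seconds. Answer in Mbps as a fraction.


Given: file = 1 MB, time = 2 s
File in Mb = 1 * 8 = 8 Mb
Throughput = 8 / 2 Mbps
Throughput = 4 Mbps

4


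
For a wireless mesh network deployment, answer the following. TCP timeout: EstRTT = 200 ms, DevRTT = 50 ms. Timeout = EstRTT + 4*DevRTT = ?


Given: EstRTT = 200 ms, DevRTT = 50 ms
Timeout = EstRTT + 4 * DevRTT
4 * DevRTT = 4 * 50 = 200
Timeout = 200 + 200 = 400 ms

400


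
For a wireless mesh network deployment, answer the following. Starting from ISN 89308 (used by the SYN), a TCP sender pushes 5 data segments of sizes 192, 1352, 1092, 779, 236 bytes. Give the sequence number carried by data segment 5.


The SYN occupies sequence number ISN = 89308, so the first data byte is ISN + 1 = 89309.
SEQ of data segment i = (ISN + 1) + sum of payload sizes of segments 1..i-1.
Segment 1: SEQ = 89309, payload = 192 bytes
Segment 2: SEQ = 89501, payload = 1352 bytes
Segment 3: SEQ = 90853, payload = 1092 bytes
Segment 4: SEQ = 91945, payload = 779 bytes
Segment 5: SEQ = 92724, payload = 236 bytes
SEQ of segment 5 = 89309 + 192 + 1352 + 1092 + 779 = 92724

92724


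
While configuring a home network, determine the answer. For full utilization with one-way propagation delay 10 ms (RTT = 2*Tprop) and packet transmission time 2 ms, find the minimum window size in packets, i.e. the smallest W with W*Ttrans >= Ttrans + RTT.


Given: Ttrans = 2 ms, RTT = 20 ms (= 2 * Tprop, Tprop = 10 ms)
Time until first ACK returns = Ttrans + RTT = 2 + 20 = 22 ms
Need W * Ttrans >= Ttrans + RTT  ->  W >= (Ttrans + RTT) / Ttrans
(Ttrans + RTT) / Ttrans = 22 / 2 = 11
W_min = ceil(11) = 11

11


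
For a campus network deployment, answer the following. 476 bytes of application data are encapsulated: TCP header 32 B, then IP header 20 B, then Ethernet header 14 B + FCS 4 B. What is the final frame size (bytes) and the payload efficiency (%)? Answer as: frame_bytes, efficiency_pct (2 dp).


TCP segment = 476 + 32 = 508 B
IP packet = 508 + 20 = 528 B
Ethernet frame = 528 + 14 + 4 = 546 B
Efficiency = app / frame = 476 / 546 = 0.871795 = 87.1795% -> 87.18% (2 dp)

546, 87.18


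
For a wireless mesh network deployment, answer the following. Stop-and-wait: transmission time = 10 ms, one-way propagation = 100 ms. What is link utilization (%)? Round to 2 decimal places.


Given: Ttrans = 10 ms, Tprop = 100 ms
RTT = 2 * Tprop = 2 * 100 = 200 ms
U = Ttrans / (Ttrans + RTT)
U = 10 / (10 + 200)
U = 10 / 210 = 0.047619
U% = 4.76%

4.76


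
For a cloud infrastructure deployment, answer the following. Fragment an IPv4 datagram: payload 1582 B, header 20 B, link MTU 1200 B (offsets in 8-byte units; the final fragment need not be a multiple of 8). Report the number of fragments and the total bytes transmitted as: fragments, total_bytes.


Max data per non-final fragment = floor((MTU - header)/8)*8 = floor((1200 - 20)/8)*8 = floor(1180/8)*8 = 1176 B
Final fragment needs no 8-byte alignment: it can carry up to MTU - header = 1180 B
Non-final fragments needed = ceil((payload - 1180) / 1176) = ceil(402/1176) = ceil(0.3418) = 1
Number of fragments = 1 + 1 = 2
Fragment sizes (data): 1 * 1176 B + 406 B (last, 406 <= 1180 OK)
Total bytes sent = payload + n_frags * header = 1582 + 2*20 = 1582 + 40 = 1622 B

2, 1622


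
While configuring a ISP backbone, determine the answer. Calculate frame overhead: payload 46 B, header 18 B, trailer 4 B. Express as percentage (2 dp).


Given: payload = 46 B, header = 18 B, trailer = 4 B
Overhead bytes = header + trailer = 18 + 4 = 22
Total frame = payload + overhead = 46 + 22 = 68
Overhead % = 22 / 68 * 100 = 32.3529% -> 32.35% (2 dp)

32.35


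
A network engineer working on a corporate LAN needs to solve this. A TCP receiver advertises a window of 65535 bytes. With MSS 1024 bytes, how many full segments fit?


Given: RWND = 65535 bytes, MSS = 1024 bytes
Full segments = floor(RWND / MSS)
Full segments = floor(65535 / 1024)
Full segments = floor(63.999) = 63

63


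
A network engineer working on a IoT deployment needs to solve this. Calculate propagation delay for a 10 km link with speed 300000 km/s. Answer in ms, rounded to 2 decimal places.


Given: distance = 10 km, speed = 300000 km/s
Delay = distance / speed = 10 / 300000 seconds
Delay in ms = 10 * 1000 / 300000
Delay = 0.0333 ms
Rounded to 2 dp = 0.03 ms

0.03


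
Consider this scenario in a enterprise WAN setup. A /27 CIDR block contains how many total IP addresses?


Given: CIDR prefix /27
Host bits = 32 - 27 = 5
Total addresses = 2^5 = 32

32


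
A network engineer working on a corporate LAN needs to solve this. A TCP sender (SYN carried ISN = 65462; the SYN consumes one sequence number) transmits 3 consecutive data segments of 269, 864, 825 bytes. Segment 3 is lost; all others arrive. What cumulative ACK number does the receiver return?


SYN uses sequence number 65462; first data byte = ISN + 1 = 65463.
Segment 1: SEQ = 65463, len = 269 B, covers [65463, 65731]
Segment 2: SEQ = 65732, len = 864 B, covers [65732, 66595]
Segment 3: SEQ = 66596, len = 825 B, covers [66596, 67420] [LOST]
In-order data received: bytes [65463, 66595] (segments 1..2).
Segment 3 missing -> gap begins at byte 66596.
Cumulative ACK = next expected in-order byte = 65463 + 269 + 864 = 66596

66596


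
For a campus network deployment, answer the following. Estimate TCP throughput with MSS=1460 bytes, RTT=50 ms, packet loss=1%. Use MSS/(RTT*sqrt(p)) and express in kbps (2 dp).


Given: MSS = 1460 bytes, RTT = 50 ms, loss = 1%
RTT in seconds = 50 / 1000 = 0.05
Loss rate = 1% = 0.01
sqrt(loss) = sqrt(0.01) = 0.1
Throughput (bytes/s) = 1460 / (0.05 * 0.1) = 292000.0000
Throughput (kbps) = 292000.0000 * 8 / 1000 = 2336.000000 -> 2336.00 kbps (2 dp)

2336.00


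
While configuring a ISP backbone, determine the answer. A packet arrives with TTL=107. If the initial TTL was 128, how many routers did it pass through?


Given: initial TTL = 128, received TTL = 107
Hops = initial TTL - received TTL
Hops = 128 - 107 = 21

21


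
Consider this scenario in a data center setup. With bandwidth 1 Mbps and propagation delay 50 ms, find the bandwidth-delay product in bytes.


Given: bandwidth = 1 Mbps, delay = 50 ms
BDP in bits = 1 * 10^6 * 50 / 1000
BDP in bits = 50000
BDP in bytes = 50000 / 8 = 6250

6250


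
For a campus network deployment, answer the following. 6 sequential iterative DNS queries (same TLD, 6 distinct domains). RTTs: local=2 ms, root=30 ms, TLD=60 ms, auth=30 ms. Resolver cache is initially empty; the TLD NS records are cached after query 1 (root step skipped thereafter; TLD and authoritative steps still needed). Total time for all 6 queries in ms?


Lookup 1 (cold cache): local + root + TLD + auth = 2 + 30 + 60 + 30 = 122 ms
Lookups 2..6 (TLD NS cached -> skip root; new domain -> still ask TLD and auth): local + TLD + auth = 2 + 60 + 30 = 92 ms each
Remaining 5 lookups: 5 * 92 = 460 ms
Total = 122 + 460 = 582 ms

582


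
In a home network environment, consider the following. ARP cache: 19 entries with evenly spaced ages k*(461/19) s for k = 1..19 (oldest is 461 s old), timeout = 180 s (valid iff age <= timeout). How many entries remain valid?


Ages are k * 461/19 s for k = 1..19 (spacing = 24.2632 s).
Entry k is valid iff k * 461/19 <= 180 iff k <= 19 * 180 / 461 = 7.4187
n_valid = floor(7.4187) = 7
(n_stale = 19 - 7 = 12)

7


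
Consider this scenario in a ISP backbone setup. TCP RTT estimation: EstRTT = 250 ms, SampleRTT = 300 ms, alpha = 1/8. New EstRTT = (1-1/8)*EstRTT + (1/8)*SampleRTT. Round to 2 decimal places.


Given: EstRTT = 250 ms, SampleRTT = 300 ms, alpha = 1/8
New EstRTT = (1 - alpha) * EstRTT + alpha * SampleRTT
(7/8) * 250 = 218.75
(1/8) * 300 = 37.5
New EstRTT = 218.75 + 37.5 = 256.25 ms -> 256.25 ms (2 dp)

256.25


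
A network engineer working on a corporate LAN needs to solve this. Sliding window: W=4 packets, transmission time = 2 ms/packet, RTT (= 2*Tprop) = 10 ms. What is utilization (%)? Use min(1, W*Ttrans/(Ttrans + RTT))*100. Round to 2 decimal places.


Given: W = 4, Ttrans = 2 ms, RTT = 10 ms (= 2 * Tprop, Tprop = 5 ms)
Cycle time = Ttrans + RTT = 2 + 10 = 12 ms (first packet sent until its ACK returns)
W * Ttrans = 4 * 2 = 8 ms of sending per cycle
W * Ttrans / (Ttrans + RTT) = 8 / 12 = 0.666667
U = min(1, 0.666667) = 0.666667
U% = 66.67%

66.67


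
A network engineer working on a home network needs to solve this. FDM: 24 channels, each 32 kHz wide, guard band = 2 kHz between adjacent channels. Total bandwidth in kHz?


Given: 24 channels, 32 kHz each, guard = 2 kHz
Channel bandwidth = 24 * 32 = 768 kHz
Guard bands = 23 gaps * 2 kHz = 46 kHz
Total = 768 + 46 = 814 kHz

814


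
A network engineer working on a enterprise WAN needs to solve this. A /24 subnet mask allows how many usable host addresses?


Given: subnet mask /24
Host bits = 32 - 24 = 8
Total addresses = 2^8 = 256
Usable hosts = 256 - 2 (network + broadcast) = 254

254


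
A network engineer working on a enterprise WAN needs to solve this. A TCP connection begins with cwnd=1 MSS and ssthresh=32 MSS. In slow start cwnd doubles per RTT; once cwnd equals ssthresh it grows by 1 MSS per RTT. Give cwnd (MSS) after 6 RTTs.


RTT 0: cwnd = 1 MSS (initial)
RTT 1: cwnd = 2 MSS (slow start, doubled)
RTT 2: cwnd = 4 MSS (slow start, doubled)
RTT 3: cwnd = 8 MSS (slow start, doubled)
RTT 4: cwnd = 16 MSS (slow start, doubled)
RTT 5: cwnd = 32 MSS (slow start, doubled)
RTT 6: cwnd = 33 MSS (congestion avoidance, +1)

33


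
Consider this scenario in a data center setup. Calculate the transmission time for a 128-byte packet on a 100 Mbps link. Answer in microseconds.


Given: packet = 128 bytes, bandwidth = 100 Mbps
Packet in bits = 128 * 8 = 1024 bits
Bandwidth = 100 * 10^6 = 100000000 bps
Time = 1024 / 100000000 seconds
Time in us = 1024 * 10^6 / 100000000 = 10.24

10.24


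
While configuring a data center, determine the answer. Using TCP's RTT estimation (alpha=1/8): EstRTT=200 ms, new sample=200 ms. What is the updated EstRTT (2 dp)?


Given: EstRTT = 200 ms, SampleRTT = 200 ms, alpha = 1/8
New EstRTT = (1 - alpha) * EstRTT + alpha * SampleRTT
(7/8) * 200 = 175
(1/8) * 200 = 25
New EstRTT = 175 + 25 = 200 ms -> 200.00 ms (2 dp)

200.00


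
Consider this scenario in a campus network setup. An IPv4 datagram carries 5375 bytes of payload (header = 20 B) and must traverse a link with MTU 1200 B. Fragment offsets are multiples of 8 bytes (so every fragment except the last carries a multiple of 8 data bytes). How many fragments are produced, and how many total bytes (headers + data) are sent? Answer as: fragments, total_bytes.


Max data per non-final fragment = floor((MTU - header)/8)*8 = floor((1200 - 20)/8)*8 = floor(1180/8)*8 = 1176 B
Final fragment needs no 8-byte alignment: it can carry up to MTU - header = 1180 B
Non-final fragments needed = ceil((payload - 1180) / 1176) = ceil(4195/1176) = ceil(3.5672) = 4
Number of fragments = 4 + 1 = 5
Fragment sizes (data): 4 * 1176 B + 671 B (last, 671 <= 1180 OK)
Total bytes sent = payload + n_frags * header = 5375 + 5*20 = 5375 + 100 = 5475 B

5, 5475


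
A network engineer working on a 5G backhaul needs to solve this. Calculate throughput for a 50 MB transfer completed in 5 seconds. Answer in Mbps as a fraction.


Given: file = 50 MB, time = 5 s
File in Mb = 50 * 8 = 400 Mb
Throughput = 400 / 5 Mbps
Throughput = 80 Mbps

80


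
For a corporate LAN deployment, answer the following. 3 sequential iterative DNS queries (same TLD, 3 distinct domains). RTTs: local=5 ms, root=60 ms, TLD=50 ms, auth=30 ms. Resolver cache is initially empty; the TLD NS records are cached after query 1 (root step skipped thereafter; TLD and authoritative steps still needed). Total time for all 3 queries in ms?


Lookup 1 (cold cache): local + root + TLD + auth = 5 + 60 + 50 + 30 = 145 ms
Lookups 2..3 (TLD NS cached -> skip root; new domain -> still ask TLD and auth): local + TLD + auth = 5 + 50 + 30 = 85 ms each
Remaining 2 lookups: 2 * 85 = 170 ms
Total = 145 + 170 = 315 ms

315


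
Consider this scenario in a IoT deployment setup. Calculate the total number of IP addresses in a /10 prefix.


Given: CIDR prefix /10
Host bits = 32 - 10 = 22
Total addresses = 2^22 = 4194304

4194304


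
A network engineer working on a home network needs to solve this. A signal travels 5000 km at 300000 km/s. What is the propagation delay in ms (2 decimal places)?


Given: distance = 5000 km, speed = 300000 km/s
Delay = distance / speed = 5000 / 300000 seconds
Delay in ms = 5000 * 1000 / 300000
Delay = 16.6667 ms
Rounded to 2 dp = 16.67 ms

16.67


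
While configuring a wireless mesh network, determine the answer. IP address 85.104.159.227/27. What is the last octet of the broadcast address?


Given: IP = 85.104.159.227, prefix = /27
Host bits = 32 - 27 = 5
Network last octet = 227 AND mask = 224
Host part size = 2^5 - 1 = 31
Broadcast last octet = 224 OR 31 = 255

255


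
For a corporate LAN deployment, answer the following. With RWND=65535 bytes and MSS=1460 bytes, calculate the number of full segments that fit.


Given: RWND = 65535 bytes, MSS = 1460 bytes
Full segments = floor(RWND / MSS)
Full segments = floor(65535 / 1460)
Full segments = floor(44.887) = 44

44


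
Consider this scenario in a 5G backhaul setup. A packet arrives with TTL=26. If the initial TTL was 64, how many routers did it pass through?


Given: initial TTL = 64, received TTL = 26
Hops = initial TTL - received TTL
Hops = 64 - 26 = 38

38
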